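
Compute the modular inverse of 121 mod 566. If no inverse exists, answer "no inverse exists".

421

Extended Euclidean algorithm:
566 = 4*121 + 82
121 = 1*82 + 39
82 = 2*39 + 4
39 = 9*4 + 3
4 = 1*3 + 1
3 = 3*1 + 0
gcd = 1, so the inverse exists. Back-substitute:
1 = 4 − 3
1 = −39 + 10·4
1 = 10·82 − 21·39
1 = −21·121 + 31·82
1 = 31·566 − 145·121
So 121·(-145) ≡ 1 (mod 566), and -145 ≡ 421 (mod 566).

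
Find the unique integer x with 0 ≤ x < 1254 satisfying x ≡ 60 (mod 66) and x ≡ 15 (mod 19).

984

Write x = 60 + 66·k. Then 66·k ≡ 15 − 60 ≡ 12 (mod 19).
Need 66⁻¹ mod 19. Extended Euclid on (19, 9):
19 = 2×9 + 1
9 = 9×1 + 0
Back-substitute:
1 = 19 − 2·9
66⁻¹ ≡ 17 (mod 19), so k ≡ 17·12 ≡ 14 (mod 19).
x = 60 + 66·14 = 984.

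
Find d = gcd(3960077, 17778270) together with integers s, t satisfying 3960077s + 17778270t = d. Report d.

1

Apply Euclid's algorithm to 17778270 and 3960077:
17778270 = 4×3960077 + 1937962
3960077 = 2×1937962 + 84153
1937962 = 23×84153 + 2443
84153 = 34×2443 + 1091
2443 = 2×1091 + 261
1091 = 4×261 + 47
261 = 5×47 + 26
47 = 1×26 + 21
26 = 1×21 + 5
21 = 4×5 + 1
5 = 5×1 + 0
gcd(3960077, 17778270) = 1.
Express as a combination:
1 = 21 − 4·5
1 = −4·26 + 5·21
1 = 5·47 − 9·26
1 = −9·261 + 50·47
1 = 50·1091 − 209·261
1 = −209·2443 + 468·1091
1 = 468·84153 − 16121·2443
1 = −16121·1937962 + 371251·84153
1 = 371251·3960077 − 758623·1937962
1 = −758623·17778270 + 3405743·3960077
So 1 = (-758623)·17778270 + (3405743)·3960077.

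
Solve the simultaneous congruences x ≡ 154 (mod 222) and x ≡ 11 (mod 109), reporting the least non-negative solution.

Write x = 154 + 222·k. Then 222·k ≡ 11 − 154 ≡ 75 (mod 109).
Need 222⁻¹ mod 109. Extended Euclid on (109, 4):
109 = 27×4 + 1
4 = 4×1 + 0
Back-substitute:
1 = 109 − 27·4
222⁻¹ ≡ 82 (mod 109), so k ≡ 82·75 ≡ 46 (mod 109).
x = 154 + 222·46 = 10366.

10366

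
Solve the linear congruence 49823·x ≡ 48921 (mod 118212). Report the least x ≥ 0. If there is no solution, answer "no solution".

First find gcd(49823, 118212):
118212 = 2×49823 + 18566
49823 = 2×18566 + 12691
18566 = 1×12691 + 5875
12691 = 2×5875 + 941
5875 = 6×941 + 229
941 = 4×229 + 25
229 = 9×25 + 4
25 = 6×4 + 1
4 = 4×1 + 0
gcd = 1, so a unique solution mod 118212 exists.
Back-substitute for the Bézout coefficients:
1 = 25 − 6·4
1 = −6·229 + 55·25
1 = 55·941 − 226·229
1 = −226·5875 + 1411·941
1 = 1411·12691 − 3048·5875
1 = −3048·18566 + 4459·12691
1 = 4459·49823 − 11966·18566
1 = −11966·118212 + 28391·49823
So 49823·(28391) ≡ 1 (mod 118212), giving 49823⁻¹ ≡ 28391.
x ≡ 49823⁻¹·48921 ≡ 28391·48921 ≡ 43323 (mod 118212).

43323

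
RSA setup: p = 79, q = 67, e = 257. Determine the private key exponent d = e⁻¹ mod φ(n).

φ(n) = (p−1)(q−1) = 78·66 = 5148.
Need d with 257·d ≡ 1 (mod 5148). Apply the extended Euclidean algorithm:
5148 = 20·257 + 8
257 = 32·8 + 1
8 = 8·1 + 0
Back-substitute:
1 = 257 − 32·8
1 = −32·5148 + 641·257
So 257·641 ≡ 1 (mod 5148), hence d = 641.

641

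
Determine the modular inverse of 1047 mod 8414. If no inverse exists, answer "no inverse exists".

6421

Run Euclid on (8414, 1047):
8414 = 8×1047 + 38
1047 = 27×38 + 21
38 = 1×21 + 17
21 = 1×17 + 4
17 = 4×4 + 1
4 = 4×1 + 0
gcd = 1, so the inverse exists. Back-substitute:
1 = 17 − 4·4
1 = −4·21 + 5·17
1 = 5·38 − 9·21
1 = −9·1047 + 248·38
1 = 248·8414 − 1993·1047
Thus 1047·(-1993) ≡ 1 (mod 8414); reducing, -1993 mod 8414 = 6421.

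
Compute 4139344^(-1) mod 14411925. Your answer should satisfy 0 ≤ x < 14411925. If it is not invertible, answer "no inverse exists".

no inverse exists

Compute gcd(4139344, 14411925):
14411925 = 3·4139344 + 1993893
4139344 = 2·1993893 + 151558
1993893 = 13·151558 + 23639
151558 = 6·23639 + 9724
23639 = 2·9724 + 4191
9724 = 2·4191 + 1342
4191 = 3·1342 + 165
1342 = 8·165 + 22
165 = 7·22 + 11
22 = 2·11 + 0
Since gcd = 11 > 1, 4139344 is not a unit mod 14411925.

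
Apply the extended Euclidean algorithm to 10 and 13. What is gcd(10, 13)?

Apply Euclid's algorithm to 13 and 10:
13 = 1·10 + 3
10 = 3·3 + 1
3 = 3·1 + 0
gcd(10, 13) = 1.
Working backward:
1 = 10 − 3·3
1 = −3·13 + 4·10
So 1 = (-3)·13 + (4)·10.

1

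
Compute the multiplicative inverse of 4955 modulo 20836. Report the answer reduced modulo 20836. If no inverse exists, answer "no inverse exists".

14335

Run Euclid on (20836, 4955):
20836 = 4·4955 + 1016
4955 = 4·1016 + 891
1016 = 1·891 + 125
891 = 7·125 + 16
125 = 7·16 + 13
16 = 1·13 + 3
13 = 4·3 + 1
3 = 3·1 + 0
gcd = 1, so the inverse exists. Back-substitute:
1 = 13 − 4·3
1 = −4·16 + 5·13
1 = 5·125 − 39·16
1 = −39·891 + 278·125
1 = 278·1016 − 317·891
1 = −317·4955 + 1546·1016
1 = 1546·20836 − 6501·4955
So 4955·(-6501) ≡ 1 (mod 20836), and -6501 ≡ 14335 (mod 20836).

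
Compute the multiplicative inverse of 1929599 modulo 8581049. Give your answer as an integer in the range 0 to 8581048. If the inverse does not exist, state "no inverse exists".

4019118

Extended Euclidean algorithm:
8581049 = 4×1929599 + 862653
1929599 = 2×862653 + 204293
862653 = 4×204293 + 45481
204293 = 4×45481 + 22369
45481 = 2×22369 + 743
22369 = 30×743 + 79
743 = 9×79 + 32
79 = 2×32 + 15
32 = 2×15 + 2
15 = 7×2 + 1
2 = 2×1 + 0
gcd = 1, so the inverse exists. Back-substitute:
1 = 15 − 7·2
1 = −7·32 + 15·15
1 = 15·79 − 37·32
1 = −37·743 + 348·79
1 = 348·22369 − 10477·743
1 = −10477·45481 + 21302·22369
1 = 21302·204293 − 95685·45481
1 = −95685·862653 + 404042·204293
1 = 404042·1929599 − 903769·862653
1 = −903769·8581049 + 4019118·1929599
So 1929599·4019118 ≡ 1 (mod 8581049).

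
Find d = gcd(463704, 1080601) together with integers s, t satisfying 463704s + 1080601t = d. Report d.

1

Apply Euclid's algorithm to 1080601 and 463704:
1080601 = 2·463704 + 153193
463704 = 3·153193 + 4125
153193 = 37·4125 + 568
4125 = 7·568 + 149
568 = 3·149 + 121
149 = 1·121 + 28
121 = 4·28 + 9
28 = 3·9 + 1
9 = 9·1 + 0
gcd(463704, 1080601) = 1.
Working backward:
1 = 28 − 3·9
1 = −3·121 + 13·28
1 = 13·149 − 16·121
1 = −16·568 + 61·149
1 = 61·4125 − 443·568
1 = −443·153193 + 16452·4125
1 = 16452·463704 − 49799·153193
1 = −49799·1080601 + 116050·463704
So 1 = (-49799)·1080601 + (116050)·463704.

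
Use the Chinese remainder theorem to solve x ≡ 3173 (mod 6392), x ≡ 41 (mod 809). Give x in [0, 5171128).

Write x = 3173 + 6392·k. Then 6392·k ≡ 41 − 3173 ≡ 104 (mod 809).
Need 6392⁻¹ mod 809. Extended Euclid on (809, 729):
809 = 1*729 + 80
729 = 9*80 + 9
80 = 8*9 + 8
9 = 1*8 + 1
8 = 8*1 + 0
Back-substitute:
1 = 9 − 8
1 = −80 + 9·9
1 = 9·729 − 82·80
1 = −82·809 + 91·729
6392⁻¹ ≡ 91 (mod 809), so k ≡ 91·104 ≡ 565 (mod 809).
x = 3173 + 6392·565 = 3614653.

3614653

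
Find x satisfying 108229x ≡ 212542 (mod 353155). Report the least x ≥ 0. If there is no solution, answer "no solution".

First find gcd(108229, 353155):
353155 = 3·108229 + 28468
108229 = 3·28468 + 22825
28468 = 1·22825 + 5643
22825 = 4·5643 + 253
5643 = 22·253 + 77
253 = 3·77 + 22
77 = 3·22 + 11
22 = 2·11 + 0
gcd = 11 and 11 | 212542, so solutions exist. Divide through by 11: 9839x ≡ 19322 (mod 32105).
Now find 9839⁻¹ mod 32105:
32105 = 3·9839 + 2588
9839 = 3·2588 + 2075
2588 = 1·2075 + 513
2075 = 4·513 + 23
513 = 22·23 + 7
23 = 3·7 + 2
7 = 3·2 + 1
2 = 2·1 + 0
Back-substitute:
1 = 7 − 3·2
1 = −3·23 + 10·7
1 = 10·513 − 223·23
1 = −223·2075 + 902·513
1 = 902·2588 − 1125·2075
1 = −1125·9839 + 4277·2588
1 = 4277·32105 − 13956·9839
So 9839·(-13956) ≡ 1 (mod 32105), i.e. 9839⁻¹ ≡ 18149.
Then x ≡ 18149·19322 ≡ 24168 (mod 32105); the smallest non-negative solution is x = 24168.

24168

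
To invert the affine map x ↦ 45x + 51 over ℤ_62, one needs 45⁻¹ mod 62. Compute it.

51

Run Euclid on (62, 45):
62 = 1·45 + 17
45 = 2·17 + 11
17 = 1·11 + 6
11 = 1·6 + 5
6 = 1·5 + 1
5 = 5·1 + 0
The gcd is 1. Working backward:
1 = 6 − 5
1 = −11 + 2·6
1 = 2·17 − 3·11
1 = −3·45 + 8·17
1 = 8·62 − 11·45
Thus 45·(-11) ≡ 1 (mod 62); reducing, -11 mod 62 = 51.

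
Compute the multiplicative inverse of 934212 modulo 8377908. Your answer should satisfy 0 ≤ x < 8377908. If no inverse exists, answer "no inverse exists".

no inverse exists

Euclidean algorithm on 8377908, 934212:
8377908 = 8×934212 + 904212
934212 = 1×904212 + 30000
904212 = 30×30000 + 4212
30000 = 7×4212 + 516
4212 = 8×516 + 84
516 = 6×84 + 12
84 = 7×12 + 0
Since gcd = 12 > 1, 934212 is not a unit mod 8377908.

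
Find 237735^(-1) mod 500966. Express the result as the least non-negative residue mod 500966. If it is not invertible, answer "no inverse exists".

gcd(500966, 237735) by repeated division:
500966 = 2×237735 + 25496
237735 = 9×25496 + 8271
25496 = 3×8271 + 683
8271 = 12×683 + 75
683 = 9×75 + 8
75 = 9×8 + 3
8 = 2×3 + 2
3 = 1×2 + 1
2 = 2×1 + 0
gcd = 1, so the inverse exists. Back-substitute:
1 = 3 − 2
1 = −8 + 3·3
1 = 3·75 − 28·8
1 = −28·683 + 255·75
1 = 255·8271 − 3088·683
1 = −3088·25496 + 9519·8271
1 = 9519·237735 − 88759·25496
1 = −88759·500966 + 187037·237735
So 237735·187037 ≡ 1 (mod 500966).

187037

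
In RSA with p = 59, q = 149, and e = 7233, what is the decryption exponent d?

5585

φ(n) = (p−1)(q−1) = 58·148 = 8584.
Need d with 7233·d ≡ 1 (mod 8584). Apply the extended Euclidean algorithm:
8584 = 1·7233 + 1351
7233 = 5·1351 + 478
1351 = 2·478 + 395
478 = 1·395 + 83
395 = 4·83 + 63
83 = 1·63 + 20
63 = 3·20 + 3
20 = 6·3 + 2
3 = 1·2 + 1
2 = 2·1 + 0
Back-substitute:
1 = 3 − 2
1 = −20 + 7·3
1 = 7·63 − 22·20
1 = −22·83 + 29·63
1 = 29·395 − 138·83
1 = −138·478 + 167·395
1 = 167·1351 − 472·478
1 = −472·7233 + 2527·1351
1 = 2527·8584 − 2999·7233
So 7233·(-2999) ≡ 1 (mod 8584), hence d ≡ -2999 ≡ 5585 (mod 8584).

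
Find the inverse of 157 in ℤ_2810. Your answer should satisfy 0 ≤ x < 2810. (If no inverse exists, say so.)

1933

Run Euclid on (2810, 157):
2810 = 17·157 + 141
157 = 1·141 + 16
141 = 8·16 + 13
16 = 1·13 + 3
13 = 4·3 + 1
3 = 3·1 + 0
gcd = 1, so the inverse exists. Back-substitute:
1 = 13 − 4·3
1 = −4·16 + 5·13
1 = 5·141 − 44·16
1 = −44·157 + 49·141
1 = 49·2810 − 877·157
Thus 157·(-877) ≡ 1 (mod 2810); reducing, -877 mod 2810 = 1933.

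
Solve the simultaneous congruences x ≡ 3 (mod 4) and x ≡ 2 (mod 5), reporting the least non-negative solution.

Write x = 3 + 4·k. Then 4·k ≡ 2 − 3 ≡ 4 (mod 5).
Need 4⁻¹ mod 5. Extended Euclid on (5, 4):
5 = 1*4 + 1
4 = 4*1 + 0
Back-substitute:
1 = 5 − 4
4⁻¹ ≡ 4 (mod 5), so k ≡ 4·4 ≡ 1 (mod 5).
x = 3 + 4·1 = 7.

7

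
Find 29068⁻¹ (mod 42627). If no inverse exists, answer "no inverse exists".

Euclidean algorithm on 42627, 29068:
42627 = 1×29068 + 13559
29068 = 2×13559 + 1950
13559 = 6×1950 + 1859
1950 = 1×1859 + 91
1859 = 20×91 + 39
91 = 2×39 + 13
39 = 3×13 + 0
Since gcd = 13 > 1, 29068 is not a unit mod 42627.

no inverse exists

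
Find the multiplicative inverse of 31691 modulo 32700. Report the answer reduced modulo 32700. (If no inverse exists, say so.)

Run Euclid on (32700, 31691):
32700 = 1*31691 + 1009
31691 = 31*1009 + 412
1009 = 2*412 + 185
412 = 2*185 + 42
185 = 4*42 + 17
42 = 2*17 + 8
17 = 2*8 + 1
8 = 8*1 + 0
Since gcd(31691, 32700) = 1, back-substitute to write 1 as a combination:
1 = 17 − 2·8
1 = −2·42 + 5·17
1 = 5·185 − 22·42
1 = −22·412 + 49·185
1 = 49·1009 − 120·412
1 = −120·31691 + 3769·1009
1 = 3769·32700 − 3889·31691
Thus 31691·(-3889) ≡ 1 (mod 32700); reducing, -3889 mod 32700 = 28811.

28811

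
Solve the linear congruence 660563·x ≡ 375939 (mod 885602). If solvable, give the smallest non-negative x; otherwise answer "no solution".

First find gcd(660563, 885602):
885602 = 1*660563 + 225039
660563 = 2*225039 + 210485
225039 = 1*210485 + 14554
210485 = 14*14554 + 6729
14554 = 2*6729 + 1096
6729 = 6*1096 + 153
1096 = 7*153 + 25
153 = 6*25 + 3
25 = 8*3 + 1
3 = 3*1 + 0
gcd = 1, so a unique solution mod 885602 exists.
Back-substitute for the Bézout coefficients:
1 = 25 − 8·3
1 = −8·153 + 49·25
1 = 49·1096 − 351·153
1 = −351·6729 + 2155·1096
1 = 2155·14554 − 4661·6729
1 = −4661·210485 + 67409·14554
1 = 67409·225039 − 72070·210485
1 = −72070·660563 + 211549·225039
1 = 211549·885602 − 283619·660563
So 660563·(-283619) ≡ 1 (mod 885602), giving 660563⁻¹ ≡ 601983.
x ≡ 660563⁻¹·375939 ≡ 601983·375939 ≡ 380753 (mod 885602).

380753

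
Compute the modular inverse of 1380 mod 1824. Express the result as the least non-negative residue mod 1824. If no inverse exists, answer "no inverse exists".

no inverse exists

Euclidean algorithm on 1824, 1380:
1824 = 1*1380 + 444
1380 = 3*444 + 48
444 = 9*48 + 12
48 = 4*12 + 0
gcd(1380, 1824) = 12 ≠ 1, so 1380 has no multiplicative inverse modulo 1824.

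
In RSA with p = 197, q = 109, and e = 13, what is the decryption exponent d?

4885

φ(n) = (p−1)(q−1) = 196·108 = 21168.
Need d with 13·d ≡ 1 (mod 21168). Apply the extended Euclidean algorithm:
21168 = 1628×13 + 4
13 = 3×4 + 1
4 = 4×1 + 0
Back-substitute:
1 = 13 − 3·4
1 = −3·21168 + 4885·13
So 13·4885 ≡ 1 (mod 21168), hence d = 4885.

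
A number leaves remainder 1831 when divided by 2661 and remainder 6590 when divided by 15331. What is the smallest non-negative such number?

Write x = 1831 + 2661·k. Then 2661·k ≡ 6590 − 1831 ≡ 4759 (mod 15331).
Need 2661⁻¹ mod 15331. Extended Euclid on (15331, 2661):
15331 = 5*2661 + 2026
2661 = 1*2026 + 635
2026 = 3*635 + 121
635 = 5*121 + 30
121 = 4*30 + 1
30 = 30*1 + 0
Back-substitute:
1 = 121 − 4·30
1 = −4·635 + 21·121
1 = 21·2026 − 67·635
1 = −67·2661 + 88·2026
1 = 88·15331 − 507·2661
2661⁻¹ ≡ 14824 (mod 15331), so k ≡ 14824·4759 ≡ 9485 (mod 15331).
x = 1831 + 2661·9485 = 25241416.

25241416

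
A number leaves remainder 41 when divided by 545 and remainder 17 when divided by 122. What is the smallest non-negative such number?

Write x = 41 + 545·k. Then 545·k ≡ 17 − 41 ≡ 98 (mod 122).
Need 545⁻¹ mod 122. Extended Euclid on (122, 57):
122 = 2·57 + 8
57 = 7·8 + 1
8 = 8·1 + 0
Back-substitute:
1 = 57 − 7·8
1 = −7·122 + 15·57
545⁻¹ ≡ 15 (mod 122), so k ≡ 15·98 ≡ 6 (mod 122).
x = 41 + 545·6 = 3311.

3311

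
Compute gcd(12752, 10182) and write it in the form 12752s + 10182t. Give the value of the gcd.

Euclidean algorithm:
12752 = 1*10182 + 2570
10182 = 3*2570 + 2472
2570 = 1*2472 + 98
2472 = 25*98 + 22
98 = 4*22 + 10
22 = 2*10 + 2
10 = 5*2 + 0
gcd(12752, 10182) = 2.
Back-substituting:
2 = 22 − 2·10
2 = −2·98 + 9·22
2 = 9·2472 − 227·98
2 = −227·2570 + 236·2472
2 = 236·10182 − 935·2570
2 = −935·12752 + 1171·10182
So 2 = (-935)·12752 + (1171)·10182.

2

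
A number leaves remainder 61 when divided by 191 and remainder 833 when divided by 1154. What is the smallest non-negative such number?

Write x = 61 + 191·k. Then 191·k ≡ 833 − 61 ≡ 772 (mod 1154).
Need 191⁻¹ mod 1154. Extended Euclid on (1154, 191):
1154 = 6*191 + 8
191 = 23*8 + 7
8 = 1*7 + 1
7 = 7*1 + 0
Back-substitute:
1 = 8 − 7
1 = −191 + 24·8
1 = 24·1154 − 145·191
191⁻¹ ≡ 1009 (mod 1154), so k ≡ 1009·772 ≡ 1152 (mod 1154).
x = 61 + 191·1152 = 220093.

220093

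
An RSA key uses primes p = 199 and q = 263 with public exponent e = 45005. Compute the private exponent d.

51725

φ(n) = (p−1)(q−1) = 198·262 = 51876.
Need d with 45005·d ≡ 1 (mod 51876). Apply the extended Euclidean algorithm:
51876 = 1×45005 + 6871
45005 = 6×6871 + 3779
6871 = 1×3779 + 3092
3779 = 1×3092 + 687
3092 = 4×687 + 344
687 = 1×344 + 343
344 = 1×343 + 1
343 = 343×1 + 0
Back-substitute:
1 = 344 − 343
1 = −687 + 2·344
1 = 2·3092 − 9·687
1 = −9·3779 + 11·3092
1 = 11·6871 − 20·3779
1 = −20·45005 + 131·6871
1 = 131·51876 − 151·45005
So 45005·(-151) ≡ 1 (mod 51876), hence d ≡ -151 ≡ 51725 (mod 51876).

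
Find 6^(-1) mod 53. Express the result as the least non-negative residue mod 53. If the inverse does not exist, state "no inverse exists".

9

Run Euclid on (53, 6):
53 = 8*6 + 5
6 = 1*5 + 1
5 = 5*1 + 0
gcd = 1, so the inverse exists. Back-substitute:
1 = 6 − 5
1 = −53 + 9·6
So 6·9 ≡ 1 (mod 53).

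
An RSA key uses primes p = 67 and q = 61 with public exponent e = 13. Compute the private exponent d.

φ(n) = (p−1)(q−1) = 66·60 = 3960.
Need d with 13·d ≡ 1 (mod 3960). Apply the extended Euclidean algorithm:
3960 = 304×13 + 8
13 = 1×8 + 5
8 = 1×5 + 3
5 = 1×3 + 2
3 = 1×2 + 1
2 = 2×1 + 0
Back-substitute:
1 = 3 − 2
1 = −5 + 2·3
1 = 2·8 − 3·5
1 = −3·13 + 5·8
1 = 5·3960 − 1523·13
So 13·(-1523) ≡ 1 (mod 3960), hence d ≡ -1523 ≡ 2437 (mod 3960).

2437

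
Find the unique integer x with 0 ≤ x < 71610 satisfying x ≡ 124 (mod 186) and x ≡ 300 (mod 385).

22630

Write x = 124 + 186·k. Then 186·k ≡ 300 − 124 ≡ 176 (mod 385).
Need 186⁻¹ mod 385. Extended Euclid on (385, 186):
385 = 2·186 + 13
186 = 14·13 + 4
13 = 3·4 + 1
4 = 4·1 + 0
Back-substitute:
1 = 13 − 3·4
1 = −3·186 + 43·13
1 = 43·385 − 89·186
186⁻¹ ≡ 296 (mod 385), so k ≡ 296·176 ≡ 121 (mod 385).
x = 124 + 186·121 = 22630.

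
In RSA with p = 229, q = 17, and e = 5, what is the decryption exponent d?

φ(n) = (p−1)(q−1) = 228·16 = 3648.
Need d with 5·d ≡ 1 (mod 3648). Apply the extended Euclidean algorithm:
3648 = 729×5 + 3
5 = 1×3 + 2
3 = 1×2 + 1
2 = 2×1 + 0
Back-substitute:
1 = 3 − 2
1 = −5 + 2·3
1 = 2·3648 − 1459·5
So 5·(-1459) ≡ 1 (mod 3648), hence d ≡ -1459 ≡ 2189 (mod 3648).

2189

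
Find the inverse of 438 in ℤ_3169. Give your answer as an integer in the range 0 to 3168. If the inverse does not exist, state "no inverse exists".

Run Euclid on (3169, 438):
3169 = 7*438 + 103
438 = 4*103 + 26
103 = 3*26 + 25
26 = 1*25 + 1
25 = 25*1 + 0
Since gcd(438, 3169) = 1, back-substitute to write 1 as a combination:
1 = 26 − 25
1 = −103 + 4·26
1 = 4·438 − 17·103
1 = −17·3169 + 123·438
So 438·123 ≡ 1 (mod 3169).

123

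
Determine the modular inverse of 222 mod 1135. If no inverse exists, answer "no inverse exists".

363

Apply the Euclidean algorithm to 1135 and 222:
1135 = 5*222 + 25
222 = 8*25 + 22
25 = 1*22 + 3
22 = 7*3 + 1
3 = 3*1 + 0
gcd = 1, so the inverse exists. Back-substitute:
1 = 22 − 7·3
1 = −7·25 + 8·22
1 = 8·222 − 71·25
1 = −71·1135 + 363·222
So 222·363 ≡ 1 (mod 1135).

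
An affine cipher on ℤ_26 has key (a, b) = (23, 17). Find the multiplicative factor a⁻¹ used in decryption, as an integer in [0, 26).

gcd(26, 23) by repeated division:
26 = 1*23 + 3
23 = 7*3 + 2
3 = 1*2 + 1
2 = 2*1 + 0
The gcd is 1. Working backward:
1 = 3 − 2
1 = −23 + 8·3
1 = 8·26 − 9·23
Thus 23·(-9) ≡ 1 (mod 26); reducing, -9 mod 26 = 17.

17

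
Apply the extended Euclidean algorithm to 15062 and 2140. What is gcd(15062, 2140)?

Euclidean algorithm:
15062 = 7*2140 + 82
2140 = 26*82 + 8
82 = 10*8 + 2
8 = 4*2 + 0
gcd(15062, 2140) = 2.
Working backward:
2 = 82 − 10·8
2 = −10·2140 + 261·82
2 = 261·15062 − 1837·2140
So 2 = (261)·15062 + (-1837)·2140.

2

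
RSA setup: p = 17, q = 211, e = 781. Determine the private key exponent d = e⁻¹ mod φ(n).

φ(n) = (p−1)(q−1) = 16·210 = 3360.
Need d with 781·d ≡ 1 (mod 3360). Apply the extended Euclidean algorithm:
3360 = 4·781 + 236
781 = 3·236 + 73
236 = 3·73 + 17
73 = 4·17 + 5
17 = 3·5 + 2
5 = 2·2 + 1
2 = 2·1 + 0
Back-substitute:
1 = 5 − 2·2
1 = −2·17 + 7·5
1 = 7·73 − 30·17
1 = −30·236 + 97·73
1 = 97·781 − 321·236
1 = −321·3360 + 1381·781
So 781·1381 ≡ 1 (mod 3360), hence d = 1381.

1381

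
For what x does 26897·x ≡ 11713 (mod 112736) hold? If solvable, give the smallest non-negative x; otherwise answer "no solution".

First find gcd(26897, 112736):
112736 = 4×26897 + 5148
26897 = 5×5148 + 1157
5148 = 4×1157 + 520
1157 = 2×520 + 117
520 = 4×117 + 52
117 = 2×52 + 13
52 = 4×13 + 0
gcd = 13 and 13 | 11713, so solutions exist. Divide through by 13: 2069x ≡ 901 (mod 8672).
Now find 2069⁻¹ mod 8672:
8672 = 4·2069 + 396
2069 = 5·396 + 89
396 = 4·89 + 40
89 = 2·40 + 9
40 = 4·9 + 4
9 = 2·4 + 1
4 = 4·1 + 0
Back-substitute:
1 = 9 − 2·4
1 = −2·40 + 9·9
1 = 9·89 − 20·40
1 = −20·396 + 89·89
1 = 89·2069 − 465·396
1 = −465·8672 + 1949·2069
So 2069⁻¹ ≡ 1949 (mod 8672).
Then x ≡ 1949·901 ≡ 4305 (mod 8672); the smallest non-negative solution is x = 4305.

4305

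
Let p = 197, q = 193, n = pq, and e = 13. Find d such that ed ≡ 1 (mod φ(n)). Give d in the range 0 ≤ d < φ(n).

26053

φ(n) = (p−1)(q−1) = 196·192 = 37632.
Need d with 13·d ≡ 1 (mod 37632). Apply the extended Euclidean algorithm:
37632 = 2894·13 + 10
13 = 1·10 + 3
10 = 3·3 + 1
3 = 3·1 + 0
Back-substitute:
1 = 10 − 3·3
1 = −3·13 + 4·10
1 = 4·37632 − 11579·13
So 13·(-11579) ≡ 1 (mod 37632), hence d ≡ -11579 ≡ 26053 (mod 37632).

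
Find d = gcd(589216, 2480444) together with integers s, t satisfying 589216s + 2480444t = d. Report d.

Repeated division:
2480444 = 4*589216 + 123580
589216 = 4*123580 + 94896
123580 = 1*94896 + 28684
94896 = 3*28684 + 8844
28684 = 3*8844 + 2152
8844 = 4*2152 + 236
2152 = 9*236 + 28
236 = 8*28 + 12
28 = 2*12 + 4
12 = 3*4 + 0
gcd(589216, 2480444) = 4.
Express as a combination:
4 = 28 − 2·12
4 = −2·236 + 17·28
4 = 17·2152 − 155·236
4 = −155·8844 + 637·2152
4 = 637·28684 − 2066·8844
4 = −2066·94896 + 6835·28684
4 = 6835·123580 − 8901·94896
4 = −8901·589216 + 42439·123580
4 = 42439·2480444 − 178657·589216
So 4 = (42439)·2480444 + (-178657)·589216.

4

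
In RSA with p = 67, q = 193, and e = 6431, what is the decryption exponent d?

φ(n) = (p−1)(q−1) = 66·192 = 12672.
Need d with 6431·d ≡ 1 (mod 12672). Apply the extended Euclidean algorithm:
12672 = 1·6431 + 6241
6431 = 1·6241 + 190
6241 = 32·190 + 161
190 = 1·161 + 29
161 = 5·29 + 16
29 = 1·16 + 13
16 = 1·13 + 3
13 = 4·3 + 1
3 = 3·1 + 0
Back-substitute:
1 = 13 − 4·3
1 = −4·16 + 5·13
1 = 5·29 − 9·16
1 = −9·161 + 50·29
1 = 50·190 − 59·161
1 = −59·6241 + 1938·190
1 = 1938·6431 − 1997·6241
1 = −1997·12672 + 3935·6431
So 6431·3935 ≡ 1 (mod 12672), hence d = 3935.

3935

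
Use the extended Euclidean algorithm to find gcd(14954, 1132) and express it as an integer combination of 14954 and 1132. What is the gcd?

2

Apply Euclid's algorithm to 14954 and 1132:
14954 = 13×1132 + 238
1132 = 4×238 + 180
238 = 1×180 + 58
180 = 3×58 + 6
58 = 9×6 + 4
6 = 1×4 + 2
4 = 2×2 + 0
gcd(14954, 1132) = 2.
Express as a combination:
2 = 6 − 4
2 = −58 + 10·6
2 = 10·180 − 31·58
2 = −31·238 + 41·180
2 = 41·1132 − 195·238
2 = −195·14954 + 2576·1132
So 2 = (-195)·14954 + (2576)·1132.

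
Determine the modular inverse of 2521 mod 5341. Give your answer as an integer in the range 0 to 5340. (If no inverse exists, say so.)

Apply the Euclidean algorithm to 5341 and 2521:
5341 = 2·2521 + 299
2521 = 8·299 + 129
299 = 2·129 + 41
129 = 3·41 + 6
41 = 6·6 + 5
6 = 1·5 + 1
5 = 5·1 + 0
The gcd is 1. Working backward:
1 = 6 − 5
1 = −41 + 7·6
1 = 7·129 − 22·41
1 = −22·299 + 51·129
1 = 51·2521 − 430·299
1 = −430·5341 + 911·2521
So 2521·911 ≡ 1 (mod 5341).

911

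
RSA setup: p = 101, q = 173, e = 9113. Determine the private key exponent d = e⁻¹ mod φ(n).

φ(n) = (p−1)(q−1) = 100·172 = 17200.
Need d with 9113·d ≡ 1 (mod 17200). Apply the extended Euclidean algorithm:
17200 = 1*9113 + 8087
9113 = 1*8087 + 1026
8087 = 7*1026 + 905
1026 = 1*905 + 121
905 = 7*121 + 58
121 = 2*58 + 5
58 = 11*5 + 3
5 = 1*3 + 2
3 = 1*2 + 1
2 = 2*1 + 0
Back-substitute:
1 = 3 − 2
1 = −5 + 2·3
1 = 2·58 − 23·5
1 = −23·121 + 48·58
1 = 48·905 − 359·121
1 = −359·1026 + 407·905
1 = 407·8087 − 3208·1026
1 = −3208·9113 + 3615·8087
1 = 3615·17200 − 6823·9113
So 9113·(-6823) ≡ 1 (mod 17200), hence d ≡ -6823 ≡ 10377 (mod 17200).

10377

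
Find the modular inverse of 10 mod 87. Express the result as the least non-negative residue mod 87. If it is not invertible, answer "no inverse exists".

Extended Euclidean algorithm:
87 = 8*10 + 7
10 = 1*7 + 3
7 = 2*3 + 1
3 = 3*1 + 0
The gcd is 1. Working backward:
1 = 7 − 2·3
1 = −2·10 + 3·7
1 = 3·87 − 26·10
Hence 10⁻¹ ≡ -26 ≡ 61 (mod 87).

61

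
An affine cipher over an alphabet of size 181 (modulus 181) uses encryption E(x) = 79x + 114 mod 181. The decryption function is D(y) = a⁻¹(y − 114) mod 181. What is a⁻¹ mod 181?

gcd(181, 79) by repeated division:
181 = 2·79 + 23
79 = 3·23 + 10
23 = 2·10 + 3
10 = 3·3 + 1
3 = 3·1 + 0
The gcd is 1. Working backward:
1 = 10 − 3·3
1 = −3·23 + 7·10
1 = 7·79 − 24·23
1 = −24·181 + 55·79
So 79·55 ≡ 1 (mod 181).

55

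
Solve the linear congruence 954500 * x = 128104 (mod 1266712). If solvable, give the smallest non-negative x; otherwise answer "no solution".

First find gcd(954500, 1266712):
1266712 = 1*954500 + 312212
954500 = 3*312212 + 17864
312212 = 17*17864 + 8524
17864 = 2*8524 + 816
8524 = 10*816 + 364
816 = 2*364 + 88
364 = 4*88 + 12
88 = 7*12 + 4
12 = 3*4 + 0
gcd = 4 and 4 | 128104, so solutions exist. Divide through by 4: 238625x ≡ 32026 (mod 316678).
Now find 238625⁻¹ mod 316678:
316678 = 1×238625 + 78053
238625 = 3×78053 + 4466
78053 = 17×4466 + 2131
4466 = 2×2131 + 204
2131 = 10×204 + 91
204 = 2×91 + 22
91 = 4×22 + 3
22 = 7×3 + 1
3 = 3×1 + 0
Back-substitute:
1 = 22 − 7·3
1 = −7·91 + 29·22
1 = 29·204 − 65·91
1 = −65·2131 + 679·204
1 = 679·4466 − 1423·2131
1 = −1423·78053 + 24870·4466
1 = 24870·238625 − 76033·78053
1 = −76033·316678 + 100903·238625
So 238625⁻¹ ≡ 100903 (mod 316678).
Then x ≡ 100903·32026 ≡ 137166 (mod 316678); the smallest non-negative solution is x = 137166.

137166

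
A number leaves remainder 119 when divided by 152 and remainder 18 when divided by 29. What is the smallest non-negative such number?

4223

Write x = 119 + 152·k. Then 152·k ≡ 18 − 119 ≡ 15 (mod 29).
Need 152⁻¹ mod 29. Extended Euclid on (29, 7):
29 = 4*7 + 1
7 = 7*1 + 0
Back-substitute:
1 = 29 − 4·7
152⁻¹ ≡ 25 (mod 29), so k ≡ 25·15 ≡ 27 (mod 29).
x = 119 + 152·27 = 4223.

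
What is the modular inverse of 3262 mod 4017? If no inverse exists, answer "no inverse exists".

Run Euclid on (4017, 3262):
4017 = 1*3262 + 755
3262 = 4*755 + 242
755 = 3*242 + 29
242 = 8*29 + 10
29 = 2*10 + 9
10 = 1*9 + 1
9 = 9*1 + 0
gcd = 1, so the inverse exists. Back-substitute:
1 = 10 − 9
1 = −29 + 3·10
1 = 3·242 − 25·29
1 = −25·755 + 78·242
1 = 78·3262 − 337·755
1 = −337·4017 + 415·3262
So 3262·415 ≡ 1 (mod 4017).

415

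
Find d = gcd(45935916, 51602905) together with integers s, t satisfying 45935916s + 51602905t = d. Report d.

1

Euclidean algorithm:
51602905 = 1·45935916 + 5666989
45935916 = 8·5666989 + 600004
5666989 = 9·600004 + 266953
600004 = 2·266953 + 66098
266953 = 4·66098 + 2561
66098 = 25·2561 + 2073
2561 = 1·2073 + 488
2073 = 4·488 + 121
488 = 4·121 + 4
121 = 30·4 + 1
4 = 4·1 + 0
gcd(45935916, 51602905) = 1.
Express as a combination:
1 = 121 − 30·4
1 = −30·488 + 121·121
1 = 121·2073 − 514·488
1 = −514·2561 + 635·2073
1 = 635·66098 − 16389·2561
1 = −16389·266953 + 66191·66098
1 = 66191·600004 − 148771·266953
1 = −148771·5666989 + 1405130·600004
1 = 1405130·45935916 − 11389811·5666989
1 = −11389811·51602905 + 12794941·45935916
So 1 = (-11389811)·51602905 + (12794941)·45935916.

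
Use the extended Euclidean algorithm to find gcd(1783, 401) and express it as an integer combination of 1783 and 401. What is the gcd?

Euclidean algorithm:
1783 = 4·401 + 179
401 = 2·179 + 43
179 = 4·43 + 7
43 = 6·7 + 1
7 = 7·1 + 0
gcd(1783, 401) = 1.
Working backward:
1 = 43 − 6·7
1 = −6·179 + 25·43
1 = 25·401 − 56·179
1 = −56·1783 + 249·401
So 1 = (-56)·1783 + (249)·401.

1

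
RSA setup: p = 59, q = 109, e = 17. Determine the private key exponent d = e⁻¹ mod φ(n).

737

φ(n) = (p−1)(q−1) = 58·108 = 6264.
Need d with 17·d ≡ 1 (mod 6264). Apply the extended Euclidean algorithm:
6264 = 368×17 + 8
17 = 2×8 + 1
8 = 8×1 + 0
Back-substitute:
1 = 17 − 2·8
1 = −2·6264 + 737·17
So 17·737 ≡ 1 (mod 6264), hence d = 737.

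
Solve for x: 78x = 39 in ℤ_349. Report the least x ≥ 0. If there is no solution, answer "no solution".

175

First find gcd(78, 349):
349 = 4×78 + 37
78 = 2×37 + 4
37 = 9×4 + 1
4 = 4×1 + 0
gcd = 1, so a unique solution mod 349 exists.
Back-substitute for the Bézout coefficients:
1 = 37 − 9·4
1 = −9·78 + 19·37
1 = 19·349 − 85·78
So 78·(-85) ≡ 1 (mod 349), giving 78⁻¹ ≡ 264.
x ≡ 78⁻¹·39 ≡ 264·39 ≡ 175 (mod 349).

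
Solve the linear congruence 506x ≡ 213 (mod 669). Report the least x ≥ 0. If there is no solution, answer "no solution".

483

First find gcd(506, 669):
669 = 1·506 + 163
506 = 3·163 + 17
163 = 9·17 + 10
17 = 1·10 + 7
10 = 1·7 + 3
7 = 2·3 + 1
3 = 3·1 + 0
gcd = 1, so a unique solution mod 669 exists.
Back-substitute for the Bézout coefficients:
1 = 7 − 2·3
1 = −2·10 + 3·7
1 = 3·17 − 5·10
1 = −5·163 + 48·17
1 = 48·506 − 149·163
1 = −149·669 + 197·506
So 506·(197) ≡ 1 (mod 669), giving 506⁻¹ ≡ 197.
x ≡ 506⁻¹·213 ≡ 197·213 ≡ 483 (mod 669).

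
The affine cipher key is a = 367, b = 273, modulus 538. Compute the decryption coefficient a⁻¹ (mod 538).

Extended Euclidean algorithm:
538 = 1·367 + 171
367 = 2·171 + 25
171 = 6·25 + 21
25 = 1·21 + 4
21 = 5·4 + 1
4 = 4·1 + 0
Since gcd(367, 538) = 1, back-substitute to write 1 as a combination:
1 = 21 − 5·4
1 = −5·25 + 6·21
1 = 6·171 − 41·25
1 = −41·367 + 88·171
1 = 88·538 − 129·367
Hence 367⁻¹ ≡ -129 ≡ 409 (mod 538).

409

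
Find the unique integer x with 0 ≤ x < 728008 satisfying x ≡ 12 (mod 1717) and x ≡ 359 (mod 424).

479055

Write x = 12 + 1717·k. Then 1717·k ≡ 359 − 12 ≡ 347 (mod 424).
Need 1717⁻¹ mod 424. Extended Euclid on (424, 21):
424 = 20·21 + 4
21 = 5·4 + 1
4 = 4·1 + 0
Back-substitute:
1 = 21 − 5·4
1 = −5·424 + 101·21
1717⁻¹ ≡ 101 (mod 424), so k ≡ 101·347 ≡ 279 (mod 424).
x = 12 + 1717·279 = 479055.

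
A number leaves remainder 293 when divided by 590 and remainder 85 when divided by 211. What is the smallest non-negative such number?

29203

Write x = 293 + 590·k. Then 590·k ≡ 85 − 293 ≡ 3 (mod 211).
Need 590⁻¹ mod 211. Extended Euclid on (211, 168):
211 = 1*168 + 43
168 = 3*43 + 39
43 = 1*39 + 4
39 = 9*4 + 3
4 = 1*3 + 1
3 = 3*1 + 0
Back-substitute:
1 = 4 − 3
1 = −39 + 10·4
1 = 10·43 − 11·39
1 = −11·168 + 43·43
1 = 43·211 − 54·168
590⁻¹ ≡ 157 (mod 211), so k ≡ 157·3 ≡ 49 (mod 211).
x = 293 + 590·49 = 29203.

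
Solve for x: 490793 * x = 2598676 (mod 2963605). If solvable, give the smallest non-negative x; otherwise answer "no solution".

First find gcd(490793, 2963605):
2963605 = 6×490793 + 18847
490793 = 26×18847 + 771
18847 = 24×771 + 343
771 = 2×343 + 85
343 = 4×85 + 3
85 = 28×3 + 1
3 = 3×1 + 0
gcd = 1, so a unique solution mod 2963605 exists.
Back-substitute for the Bézout coefficients:
1 = 85 − 28·3
1 = −28·343 + 113·85
1 = 113·771 − 254·343
1 = −254·18847 + 6209·771
1 = 6209·490793 − 161688·18847
1 = −161688·2963605 + 976337·490793
So 490793·(976337) ≡ 1 (mod 2963605), giving 490793⁻¹ ≡ 976337.
x ≡ 490793⁻¹·2598676 ≡ 976337·2598676 ≡ 2762447 (mod 2963605).

2762447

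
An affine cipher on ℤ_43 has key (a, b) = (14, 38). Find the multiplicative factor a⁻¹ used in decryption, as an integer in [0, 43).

Apply the Euclidean algorithm to 43 and 14:
43 = 3*14 + 1
14 = 14*1 + 0
The gcd is 1. Working backward:
1 = 43 − 3·14
Hence 14⁻¹ ≡ -3 ≡ 40 (mod 43).

40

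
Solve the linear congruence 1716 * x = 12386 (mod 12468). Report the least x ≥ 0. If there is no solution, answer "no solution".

gcd(1716, 12468):
12468 = 7*1716 + 456
1716 = 3*456 + 348
456 = 1*348 + 108
348 = 3*108 + 24
108 = 4*24 + 12
24 = 2*12 + 0
gcd = 12, but 12 ∤ 12386, so the congruence has no solution.

no solution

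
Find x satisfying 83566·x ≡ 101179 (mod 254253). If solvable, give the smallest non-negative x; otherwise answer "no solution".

First find gcd(83566, 254253):
254253 = 3×83566 + 3555
83566 = 23×3555 + 1801
3555 = 1×1801 + 1754
1801 = 1×1754 + 47
1754 = 37×47 + 15
47 = 3×15 + 2
15 = 7×2 + 1
2 = 2×1 + 0
gcd = 1, so a unique solution mod 254253 exists.
Back-substitute for the Bézout coefficients:
1 = 15 − 7·2
1 = −7·47 + 22·15
1 = 22·1754 − 821·47
1 = −821·1801 + 843·1754
1 = 843·3555 − 1664·1801
1 = −1664·83566 + 39115·3555
1 = 39115·254253 − 119009·83566
So 83566·(-119009) ≡ 1 (mod 254253), giving 83566⁻¹ ≡ 135244.
x ≡ 83566⁻¹·101179 ≡ 135244·101179 ≡ 210469 (mod 254253).

210469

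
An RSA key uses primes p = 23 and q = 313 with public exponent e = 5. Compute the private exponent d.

φ(n) = (p−1)(q−1) = 22·312 = 6864.
Need d with 5·d ≡ 1 (mod 6864). Apply the extended Euclidean algorithm:
6864 = 1372*5 + 4
5 = 1*4 + 1
4 = 4*1 + 0
Back-substitute:
1 = 5 − 4
1 = −6864 + 1373·5
So 5·1373 ≡ 1 (mod 6864), hence d = 1373.

1373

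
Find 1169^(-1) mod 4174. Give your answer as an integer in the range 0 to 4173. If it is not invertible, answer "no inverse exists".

Run Euclid on (4174, 1169):
4174 = 3×1169 + 667
1169 = 1×667 + 502
667 = 1×502 + 165
502 = 3×165 + 7
165 = 23×7 + 4
7 = 1×4 + 3
4 = 1×3 + 1
3 = 3×1 + 0
gcd = 1, so the inverse exists. Back-substitute:
1 = 4 − 3
1 = −7 + 2·4
1 = 2·165 − 47·7
1 = −47·502 + 143·165
1 = 143·667 − 190·502
1 = −190·1169 + 333·667
1 = 333·4174 − 1189·1169
So 1169·(-1189) ≡ 1 (mod 4174), and -1189 ≡ 2985 (mod 4174).

2985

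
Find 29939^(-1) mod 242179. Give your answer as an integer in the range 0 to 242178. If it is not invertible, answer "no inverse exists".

no inverse exists

Compute gcd(29939, 242179):
242179 = 8·29939 + 2667
29939 = 11·2667 + 602
2667 = 4·602 + 259
602 = 2·259 + 84
259 = 3·84 + 7
84 = 12·7 + 0
Since gcd = 7 > 1, 29939 is not a unit mod 242179.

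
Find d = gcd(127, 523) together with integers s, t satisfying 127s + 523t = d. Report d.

1

Repeated division:
523 = 4*127 + 15
127 = 8*15 + 7
15 = 2*7 + 1
7 = 7*1 + 0
gcd(127, 523) = 1.
Express as a combination:
1 = 15 − 2·7
1 = −2·127 + 17·15
1 = 17·523 − 70·127
So 1 = (17)·523 + (-70)·127.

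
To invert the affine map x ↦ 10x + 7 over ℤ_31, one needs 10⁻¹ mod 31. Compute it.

Extended Euclidean algorithm:
31 = 3×10 + 1
10 = 10×1 + 0
gcd = 1, so the inverse exists. Back-substitute:
1 = 31 − 3·10
Thus 10·(-3) ≡ 1 (mod 31); reducing, -3 mod 31 = 28.

28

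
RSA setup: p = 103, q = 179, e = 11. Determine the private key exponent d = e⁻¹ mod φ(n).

φ(n) = (p−1)(q−1) = 102·178 = 18156.
Need d with 11·d ≡ 1 (mod 18156). Apply the extended Euclidean algorithm:
18156 = 1650*11 + 6
11 = 1*6 + 5
6 = 1*5 + 1
5 = 5*1 + 0
Back-substitute:
1 = 6 − 5
1 = −11 + 2·6
1 = 2·18156 − 3301·11
So 11·(-3301) ≡ 1 (mod 18156), hence d ≡ -3301 ≡ 14855 (mod 18156).

14855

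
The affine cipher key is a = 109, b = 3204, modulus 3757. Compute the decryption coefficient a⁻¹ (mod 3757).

Run Euclid on (3757, 109):
3757 = 34×109 + 51
109 = 2×51 + 7
51 = 7×7 + 2
7 = 3×2 + 1
2 = 2×1 + 0
Since gcd(109, 3757) = 1, back-substitute to write 1 as a combination:
1 = 7 − 3·2
1 = −3·51 + 22·7
1 = 22·109 − 47·51
1 = −47·3757 + 1620·109
So 109·1620 ≡ 1 (mod 3757).

1620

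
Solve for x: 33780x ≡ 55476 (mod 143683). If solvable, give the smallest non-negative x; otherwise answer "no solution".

First find gcd(33780, 143683):
143683 = 4×33780 + 8563
33780 = 3×8563 + 8091
8563 = 1×8091 + 472
8091 = 17×472 + 67
472 = 7×67 + 3
67 = 22×3 + 1
3 = 3×1 + 0
gcd = 1, so a unique solution mod 143683 exists.
Back-substitute for the Bézout coefficients:
1 = 67 − 22·3
1 = −22·472 + 155·67
1 = 155·8091 − 2657·472
1 = −2657·8563 + 2812·8091
1 = 2812·33780 − 11093·8563
1 = −11093·143683 + 47184·33780
So 33780·(47184) ≡ 1 (mod 143683), giving 33780⁻¹ ≡ 47184.
x ≡ 33780⁻¹·55476 ≡ 47184·55476 ≡ 106373 (mod 143683).

106373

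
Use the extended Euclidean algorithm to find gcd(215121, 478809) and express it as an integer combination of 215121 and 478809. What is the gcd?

Apply Euclid's algorithm to 478809 and 215121:
478809 = 2×215121 + 48567
215121 = 4×48567 + 20853
48567 = 2×20853 + 6861
20853 = 3×6861 + 270
6861 = 25×270 + 111
270 = 2×111 + 48
111 = 2×48 + 15
48 = 3×15 + 3
15 = 5×3 + 0
gcd(215121, 478809) = 3.
Express as a combination:
3 = 48 − 3·15
3 = −3·111 + 7·48
3 = 7·270 − 17·111
3 = −17·6861 + 432·270
3 = 432·20853 − 1313·6861
3 = −1313·48567 + 3058·20853
3 = 3058·215121 − 13545·48567
3 = −13545·478809 + 30148·215121
So 3 = (-13545)·478809 + (30148)·215121.

3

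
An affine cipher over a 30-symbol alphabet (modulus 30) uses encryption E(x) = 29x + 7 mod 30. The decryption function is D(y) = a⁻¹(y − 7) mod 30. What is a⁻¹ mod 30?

Apply the Euclidean algorithm to 30 and 29:
30 = 1*29 + 1
29 = 29*1 + 0
Since gcd(29, 30) = 1, back-substitute to write 1 as a combination:
1 = 30 − 29
Thus 29·(-1) ≡ 1 (mod 30); reducing, -1 mod 30 = 29.

29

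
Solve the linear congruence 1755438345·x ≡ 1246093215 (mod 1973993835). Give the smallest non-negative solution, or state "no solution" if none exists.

80931844

First find gcd(1755438345, 1973993835):
1973993835 = 1·1755438345 + 218555490
1755438345 = 8·218555490 + 6994425
218555490 = 31·6994425 + 1728315
6994425 = 4·1728315 + 81165
1728315 = 21·81165 + 23850
81165 = 3·23850 + 9615
23850 = 2·9615 + 4620
9615 = 2·4620 + 375
4620 = 12·375 + 120
375 = 3·120 + 15
120 = 8·15 + 0
gcd = 15 and 15 | 1246093215, so solutions exist. Divide through by 15: 117029223x ≡ 83072881 (mod 131599589).
Now find 117029223⁻¹ mod 131599589:
131599589 = 1·117029223 + 14570366
117029223 = 8·14570366 + 466295
14570366 = 31·466295 + 115221
466295 = 4·115221 + 5411
115221 = 21·5411 + 1590
5411 = 3·1590 + 641
1590 = 2·641 + 308
641 = 2·308 + 25
308 = 12·25 + 8
25 = 3·8 + 1
8 = 8·1 + 0
Back-substitute:
1 = 25 − 3·8
1 = −3·308 + 37·25
1 = 37·641 − 77·308
1 = −77·1590 + 191·641
1 = 191·5411 − 650·1590
1 = −650·115221 + 13841·5411
1 = 13841·466295 − 56014·115221
1 = −56014·14570366 + 1750275·466295
1 = 1750275·117029223 − 14058214·14570366
1 = −14058214·131599589 + 15808489·117029223
So 117029223⁻¹ ≡ 15808489 (mod 131599589).
Then x ≡ 15808489·83072881 ≡ 80931844 (mod 131599589); the smallest non-negative solution is x = 80931844.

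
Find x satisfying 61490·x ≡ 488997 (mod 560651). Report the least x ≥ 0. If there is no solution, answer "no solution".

gcd(61490, 560651):
560651 = 9·61490 + 7241
61490 = 8·7241 + 3562
7241 = 2·3562 + 117
3562 = 30·117 + 52
117 = 2·52 + 13
52 = 4·13 + 0
gcd = 13, but 13 ∤ 488997, so the congruence has no solution.

no solution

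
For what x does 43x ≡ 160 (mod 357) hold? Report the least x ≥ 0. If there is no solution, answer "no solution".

286

First find gcd(43, 357):
357 = 8×43 + 13
43 = 3×13 + 4
13 = 3×4 + 1
4 = 4×1 + 0
gcd = 1, so a unique solution mod 357 exists.
Back-substitute for the Bézout coefficients:
1 = 13 − 3·4
1 = −3·43 + 10·13
1 = 10·357 − 83·43
So 43·(-83) ≡ 1 (mod 357), giving 43⁻¹ ≡ 274.
x ≡ 43⁻¹·160 ≡ 274·160 ≡ 286 (mod 357).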